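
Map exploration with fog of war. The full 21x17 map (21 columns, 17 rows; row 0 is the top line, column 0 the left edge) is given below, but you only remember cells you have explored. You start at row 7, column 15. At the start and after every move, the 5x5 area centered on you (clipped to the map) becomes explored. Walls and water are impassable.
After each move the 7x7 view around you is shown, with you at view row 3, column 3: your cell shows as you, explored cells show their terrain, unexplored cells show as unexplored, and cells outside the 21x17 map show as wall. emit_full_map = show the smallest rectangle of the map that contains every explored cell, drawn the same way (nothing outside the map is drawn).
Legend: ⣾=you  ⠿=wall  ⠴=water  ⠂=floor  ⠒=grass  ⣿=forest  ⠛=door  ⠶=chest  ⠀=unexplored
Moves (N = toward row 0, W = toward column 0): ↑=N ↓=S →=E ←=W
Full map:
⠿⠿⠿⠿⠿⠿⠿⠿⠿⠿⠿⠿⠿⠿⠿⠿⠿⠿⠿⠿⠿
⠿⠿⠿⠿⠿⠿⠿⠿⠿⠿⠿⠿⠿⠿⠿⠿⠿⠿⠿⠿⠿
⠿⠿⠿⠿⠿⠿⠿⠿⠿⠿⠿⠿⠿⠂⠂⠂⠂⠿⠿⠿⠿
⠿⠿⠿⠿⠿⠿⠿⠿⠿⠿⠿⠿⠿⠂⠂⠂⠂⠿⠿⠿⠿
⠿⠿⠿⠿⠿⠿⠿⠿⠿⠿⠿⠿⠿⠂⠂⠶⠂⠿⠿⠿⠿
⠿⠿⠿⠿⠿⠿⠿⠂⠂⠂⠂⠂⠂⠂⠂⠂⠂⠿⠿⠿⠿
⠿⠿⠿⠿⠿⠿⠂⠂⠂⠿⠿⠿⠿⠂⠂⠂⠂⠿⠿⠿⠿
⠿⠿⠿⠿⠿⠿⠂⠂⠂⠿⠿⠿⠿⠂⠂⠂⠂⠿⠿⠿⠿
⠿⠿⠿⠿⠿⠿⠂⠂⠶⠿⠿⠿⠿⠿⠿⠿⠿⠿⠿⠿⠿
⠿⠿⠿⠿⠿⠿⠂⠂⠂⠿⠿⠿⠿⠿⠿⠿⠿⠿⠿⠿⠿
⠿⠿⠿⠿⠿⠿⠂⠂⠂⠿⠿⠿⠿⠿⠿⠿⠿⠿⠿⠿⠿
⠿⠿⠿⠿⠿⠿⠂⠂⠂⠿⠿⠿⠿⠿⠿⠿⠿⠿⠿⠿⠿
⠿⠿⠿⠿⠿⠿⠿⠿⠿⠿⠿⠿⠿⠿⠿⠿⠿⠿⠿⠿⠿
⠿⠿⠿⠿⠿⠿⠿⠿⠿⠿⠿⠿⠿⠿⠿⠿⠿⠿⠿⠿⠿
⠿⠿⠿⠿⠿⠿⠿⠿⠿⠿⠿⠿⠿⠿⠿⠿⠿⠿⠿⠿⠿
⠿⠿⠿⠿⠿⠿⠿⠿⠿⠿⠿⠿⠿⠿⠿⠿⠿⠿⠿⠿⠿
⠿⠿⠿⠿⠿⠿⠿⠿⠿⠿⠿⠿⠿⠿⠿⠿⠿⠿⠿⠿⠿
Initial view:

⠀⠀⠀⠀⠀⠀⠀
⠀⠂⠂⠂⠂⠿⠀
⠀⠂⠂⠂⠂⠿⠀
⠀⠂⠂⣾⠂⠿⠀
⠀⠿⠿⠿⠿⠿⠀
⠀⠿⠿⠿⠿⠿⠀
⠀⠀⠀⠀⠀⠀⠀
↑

⠀⠀⠀⠀⠀⠀⠀
⠀⠂⠂⠶⠂⠿⠀
⠀⠂⠂⠂⠂⠿⠀
⠀⠂⠂⣾⠂⠿⠀
⠀⠂⠂⠂⠂⠿⠀
⠀⠿⠿⠿⠿⠿⠀
⠀⠿⠿⠿⠿⠿⠀

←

⠀⠀⠀⠀⠀⠀⠀
⠀⠿⠂⠂⠶⠂⠿
⠀⠂⠂⠂⠂⠂⠿
⠀⠿⠂⣾⠂⠂⠿
⠀⠿⠂⠂⠂⠂⠿
⠀⠿⠿⠿⠿⠿⠿
⠀⠀⠿⠿⠿⠿⠿

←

⠀⠀⠀⠀⠀⠀⠀
⠀⠿⠿⠂⠂⠶⠂
⠀⠂⠂⠂⠂⠂⠂
⠀⠿⠿⣾⠂⠂⠂
⠀⠿⠿⠂⠂⠂⠂
⠀⠿⠿⠿⠿⠿⠿
⠀⠀⠀⠿⠿⠿⠿

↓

⠀⠿⠿⠂⠂⠶⠂
⠀⠂⠂⠂⠂⠂⠂
⠀⠿⠿⠂⠂⠂⠂
⠀⠿⠿⣾⠂⠂⠂
⠀⠿⠿⠿⠿⠿⠿
⠀⠿⠿⠿⠿⠿⠿
⠀⠀⠀⠀⠀⠀⠀

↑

⠀⠀⠀⠀⠀⠀⠀
⠀⠿⠿⠂⠂⠶⠂
⠀⠂⠂⠂⠂⠂⠂
⠀⠿⠿⣾⠂⠂⠂
⠀⠿⠿⠂⠂⠂⠂
⠀⠿⠿⠿⠿⠿⠿
⠀⠿⠿⠿⠿⠿⠿

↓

⠀⠿⠿⠂⠂⠶⠂
⠀⠂⠂⠂⠂⠂⠂
⠀⠿⠿⠂⠂⠂⠂
⠀⠿⠿⣾⠂⠂⠂
⠀⠿⠿⠿⠿⠿⠿
⠀⠿⠿⠿⠿⠿⠿
⠀⠀⠀⠀⠀⠀⠀

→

⠿⠿⠂⠂⠶⠂⠿
⠂⠂⠂⠂⠂⠂⠿
⠿⠿⠂⠂⠂⠂⠿
⠿⠿⠂⣾⠂⠂⠿
⠿⠿⠿⠿⠿⠿⠿
⠿⠿⠿⠿⠿⠿⠿
⠀⠀⠀⠀⠀⠀⠀


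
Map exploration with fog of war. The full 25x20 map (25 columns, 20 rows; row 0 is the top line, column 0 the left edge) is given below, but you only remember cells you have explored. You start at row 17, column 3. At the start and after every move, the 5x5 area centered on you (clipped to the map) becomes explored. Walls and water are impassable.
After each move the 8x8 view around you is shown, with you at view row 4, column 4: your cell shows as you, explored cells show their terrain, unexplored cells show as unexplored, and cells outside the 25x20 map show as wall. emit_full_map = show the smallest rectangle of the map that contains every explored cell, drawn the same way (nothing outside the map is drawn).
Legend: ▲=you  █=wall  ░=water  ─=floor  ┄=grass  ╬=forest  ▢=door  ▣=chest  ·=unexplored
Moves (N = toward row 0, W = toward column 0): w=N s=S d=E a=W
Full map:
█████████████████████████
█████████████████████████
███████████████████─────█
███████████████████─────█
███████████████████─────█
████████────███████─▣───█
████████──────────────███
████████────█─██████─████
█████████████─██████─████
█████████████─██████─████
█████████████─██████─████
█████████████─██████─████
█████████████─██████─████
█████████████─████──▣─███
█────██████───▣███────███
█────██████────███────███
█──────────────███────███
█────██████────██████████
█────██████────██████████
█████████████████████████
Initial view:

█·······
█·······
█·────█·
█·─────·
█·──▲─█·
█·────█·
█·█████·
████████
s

█·······
█·────█·
█·─────·
█·────█·
█·──▲─█·
█·█████·
████████
████████

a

██······
██·────█
███─────
███────█
███─▲──█
████████
████████
████████

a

███·····
███·────
████────
████────
████▲───
████████
████████
████████

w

███·····
███·····
████────
████────
████▲───
████────
████████
████████

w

███·····
███·····
████───·
████────
████▲───
████────
████────
████████

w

███·····
███·····
███████·
████───·
████▲───
████────
████────
████────

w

███·····
███·····
███████·
███████·
████▲──·
████────
████────
████────

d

██······
██······
███████·
███████·
███─▲──·
███────█
███─────
███────█

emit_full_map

█████·
█████·
█─▲──·
█────█
█─────
█────█
█────█
██████

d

█·······
█·······
███████·
███████·
██──▲─█·
██────█·
██─────·
██────█·

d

········
········
███████·
███████·
█───▲██·
█────██·
█──────·
█────█··

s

········
███████·
███████·
█────██·
█───▲██·
█──────·
█────██·
█────█··

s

███████·
███████·
█────██·
█────██·
█───▲──·
█────██·
█────██·
██████··

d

██████··
██████··
────███·
────███·
────▲──·
────███·
────███·
█████···

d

█████···
█████···
───████·
───████·
────▲──·
───████·
───████·
████····

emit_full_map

███████··
███████··
█────████
█────████
█─────▲──
█────████
█────████
██████···

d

████····
████····
──█████·
──█████·
────▲──·
──█████·
──█████·
███·····

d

███·····
███·····
─██████·
─██████·
────▲──·
─██████·
─██████·
██······

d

██······
██······
██████─·
██████─·
────▲──·
██████─·
██████─·
█·······

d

█·······
█·······
█████──·
█████──·
────▲──·
█████──·
█████──·
········

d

········
········
████───·
████───·
────▲──·
████───·
████───·
········

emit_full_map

███████·······
███████·······
█────██████───
█────██████───
█──────────▲──
█────██████───
█────██████───
██████········

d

········
········
███───▣·
███────·
────▲──·
███────·
███────·
········

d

········
········
██───▣█·
██────█·
────▲─█·
██────█·
██────█·
········

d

········
········
█───▣██·
█────██·
────▲██·
█────██·
█────██·
········

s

········
█───▣██·
█────██·
─────██·
█───▲██·
█────██·
··█████·
████████

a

········
██───▣██
██────██
──────██
██──▲─██
██────██
··██████
████████

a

········
███───▣█
███────█
───────█
███─▲──█
███────█
··██████
████████

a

········
████───▣
████────
────────
████▲───
████────
··██████
████████

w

········
········
████───▣
████────
────▲───
████────
████────
··██████

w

········
········
··████─·
████───▣
████▲───
────────
████────
████────

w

········
········
··████─·
··████─·
████▲──▣
████────
────────
████────

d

········
········
·████─█·
·████─█·
███─▲─▣█
███────█
───────█
███────█

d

········
········
████─██·
████─██·
██──▲▣██
██────██
──────██
██────██

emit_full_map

███████··████─██·
███████··████─██·
█────██████──▲▣██
█────██████────██
█──────────────██
█────██████────██
█────██████────██
██████···████████

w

········
········
··██─██·
████─██·
████▲██·
██───▣██
██────██
──────██

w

········
········
··██─██·
··██─██·
████▲██·
████─██·
██───▣██
██────██

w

········
········
··██─██·
··██─██·
··██▲██·
████─██·
████─██·
██───▣██

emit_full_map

···········██─██·
···········██─██·
···········██▲██·
███████··████─██·
███████··████─██·
█────██████───▣██
█────██████────██
█──────────────██
█────██████────██
█────██████────██
██████···████████


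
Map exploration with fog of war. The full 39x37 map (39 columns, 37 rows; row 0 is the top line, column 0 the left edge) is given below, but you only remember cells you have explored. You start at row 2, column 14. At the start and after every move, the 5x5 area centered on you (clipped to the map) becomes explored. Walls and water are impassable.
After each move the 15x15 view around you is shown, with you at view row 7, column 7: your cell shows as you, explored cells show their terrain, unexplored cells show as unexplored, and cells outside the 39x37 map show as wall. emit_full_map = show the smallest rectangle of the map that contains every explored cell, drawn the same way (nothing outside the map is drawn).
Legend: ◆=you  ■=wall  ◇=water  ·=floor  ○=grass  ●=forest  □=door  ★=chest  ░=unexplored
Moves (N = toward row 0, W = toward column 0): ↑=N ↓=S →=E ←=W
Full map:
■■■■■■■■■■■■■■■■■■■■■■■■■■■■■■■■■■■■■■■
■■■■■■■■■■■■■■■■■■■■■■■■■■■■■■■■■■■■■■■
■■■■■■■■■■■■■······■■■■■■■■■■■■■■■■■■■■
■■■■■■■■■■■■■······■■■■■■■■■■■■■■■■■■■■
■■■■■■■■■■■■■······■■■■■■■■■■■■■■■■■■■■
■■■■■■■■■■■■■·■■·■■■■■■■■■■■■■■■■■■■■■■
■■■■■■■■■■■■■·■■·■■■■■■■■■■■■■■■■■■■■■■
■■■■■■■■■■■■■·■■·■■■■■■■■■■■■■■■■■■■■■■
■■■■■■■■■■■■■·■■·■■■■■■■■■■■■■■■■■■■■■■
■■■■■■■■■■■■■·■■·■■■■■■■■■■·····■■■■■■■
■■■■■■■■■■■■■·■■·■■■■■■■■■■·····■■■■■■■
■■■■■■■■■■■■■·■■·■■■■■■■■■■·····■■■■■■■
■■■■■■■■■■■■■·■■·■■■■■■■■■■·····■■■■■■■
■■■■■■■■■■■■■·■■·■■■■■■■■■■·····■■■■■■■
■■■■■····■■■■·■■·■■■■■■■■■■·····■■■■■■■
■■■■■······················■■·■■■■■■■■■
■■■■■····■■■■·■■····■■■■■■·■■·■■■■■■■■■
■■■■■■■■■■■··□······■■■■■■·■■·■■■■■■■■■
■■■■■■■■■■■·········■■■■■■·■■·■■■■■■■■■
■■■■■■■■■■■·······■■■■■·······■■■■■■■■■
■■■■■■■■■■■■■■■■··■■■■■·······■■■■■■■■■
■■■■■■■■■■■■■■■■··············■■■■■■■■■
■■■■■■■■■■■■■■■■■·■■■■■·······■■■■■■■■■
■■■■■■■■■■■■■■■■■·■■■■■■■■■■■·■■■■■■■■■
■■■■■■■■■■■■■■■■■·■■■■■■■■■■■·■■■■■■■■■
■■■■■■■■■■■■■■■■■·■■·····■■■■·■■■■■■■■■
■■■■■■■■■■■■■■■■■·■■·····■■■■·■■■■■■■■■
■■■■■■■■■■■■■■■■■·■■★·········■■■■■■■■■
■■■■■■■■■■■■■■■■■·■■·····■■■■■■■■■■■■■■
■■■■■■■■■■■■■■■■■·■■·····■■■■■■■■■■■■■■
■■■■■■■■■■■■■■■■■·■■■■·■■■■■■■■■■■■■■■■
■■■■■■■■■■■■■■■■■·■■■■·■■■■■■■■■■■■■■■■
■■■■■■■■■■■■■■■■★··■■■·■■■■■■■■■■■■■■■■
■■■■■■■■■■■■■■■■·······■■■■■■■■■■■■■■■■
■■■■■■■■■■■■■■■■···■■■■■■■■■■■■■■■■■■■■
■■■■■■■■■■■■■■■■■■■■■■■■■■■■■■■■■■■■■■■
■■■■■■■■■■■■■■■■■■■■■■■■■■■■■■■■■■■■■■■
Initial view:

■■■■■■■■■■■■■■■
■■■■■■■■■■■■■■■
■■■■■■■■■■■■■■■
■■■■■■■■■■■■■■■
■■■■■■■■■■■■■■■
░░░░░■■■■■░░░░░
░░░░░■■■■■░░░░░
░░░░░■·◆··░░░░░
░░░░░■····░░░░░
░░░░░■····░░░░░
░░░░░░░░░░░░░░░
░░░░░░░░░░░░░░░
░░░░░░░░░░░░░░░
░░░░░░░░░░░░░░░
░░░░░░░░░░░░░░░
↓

■■■■■■■■■■■■■■■
■■■■■■■■■■■■■■■
■■■■■■■■■■■■■■■
■■■■■■■■■■■■■■■
░░░░░■■■■■░░░░░
░░░░░■■■■■░░░░░
░░░░░■····░░░░░
░░░░░■·◆··░░░░░
░░░░░■····░░░░░
░░░░░■·■■·░░░░░
░░░░░░░░░░░░░░░
░░░░░░░░░░░░░░░
░░░░░░░░░░░░░░░
░░░░░░░░░░░░░░░
░░░░░░░░░░░░░░░

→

■■■■■■■■■■■■■■■
■■■■■■■■■■■■■■■
■■■■■■■■■■■■■■■
■■■■■■■■■■■■■■■
░░░░■■■■■░░░░░░
░░░░■■■■■■░░░░░
░░░░■·····░░░░░
░░░░■··◆··░░░░░
░░░░■·····░░░░░
░░░░■·■■·■░░░░░
░░░░░░░░░░░░░░░
░░░░░░░░░░░░░░░
░░░░░░░░░░░░░░░
░░░░░░░░░░░░░░░
░░░░░░░░░░░░░░░

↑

■■■■■■■■■■■■■■■
■■■■■■■■■■■■■■■
■■■■■■■■■■■■■■■
■■■■■■■■■■■■■■■
■■■■■■■■■■■■■■■
░░░░■■■■■■░░░░░
░░░░■■■■■■░░░░░
░░░░■··◆··░░░░░
░░░░■·····░░░░░
░░░░■·····░░░░░
░░░░■·■■·■░░░░░
░░░░░░░░░░░░░░░
░░░░░░░░░░░░░░░
░░░░░░░░░░░░░░░
░░░░░░░░░░░░░░░

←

■■■■■■■■■■■■■■■
■■■■■■■■■■■■■■■
■■■■■■■■■■■■■■■
■■■■■■■■■■■■■■■
■■■■■■■■■■■■■■■
░░░░░■■■■■■░░░░
░░░░░■■■■■■░░░░
░░░░░■·◆···░░░░
░░░░░■·····░░░░
░░░░░■·····░░░░
░░░░░■·■■·■░░░░
░░░░░░░░░░░░░░░
░░░░░░░░░░░░░░░
░░░░░░░░░░░░░░░
░░░░░░░░░░░░░░░

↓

■■■■■■■■■■■■■■■
■■■■■■■■■■■■■■■
■■■■■■■■■■■■■■■
■■■■■■■■■■■■■■■
░░░░░■■■■■■░░░░
░░░░░■■■■■■░░░░
░░░░░■·····░░░░
░░░░░■·◆···░░░░
░░░░░■·····░░░░
░░░░░■·■■·■░░░░
░░░░░░░░░░░░░░░
░░░░░░░░░░░░░░░
░░░░░░░░░░░░░░░
░░░░░░░░░░░░░░░
░░░░░░░░░░░░░░░

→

■■■■■■■■■■■■■■■
■■■■■■■■■■■■■■■
■■■■■■■■■■■■■■■
■■■■■■■■■■■■■■■
░░░░■■■■■■░░░░░
░░░░■■■■■■░░░░░
░░░░■·····░░░░░
░░░░■··◆··░░░░░
░░░░■·····░░░░░
░░░░■·■■·■░░░░░
░░░░░░░░░░░░░░░
░░░░░░░░░░░░░░░
░░░░░░░░░░░░░░░
░░░░░░░░░░░░░░░
░░░░░░░░░░░░░░░

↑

■■■■■■■■■■■■■■■
■■■■■■■■■■■■■■■
■■■■■■■■■■■■■■■
■■■■■■■■■■■■■■■
■■■■■■■■■■■■■■■
░░░░■■■■■■░░░░░
░░░░■■■■■■░░░░░
░░░░■··◆··░░░░░
░░░░■·····░░░░░
░░░░■·····░░░░░
░░░░■·■■·■░░░░░
░░░░░░░░░░░░░░░
░░░░░░░░░░░░░░░
░░░░░░░░░░░░░░░
░░░░░░░░░░░░░░░

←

■■■■■■■■■■■■■■■
■■■■■■■■■■■■■■■
■■■■■■■■■■■■■■■
■■■■■■■■■■■■■■■
■■■■■■■■■■■■■■■
░░░░░■■■■■■░░░░
░░░░░■■■■■■░░░░
░░░░░■·◆···░░░░
░░░░░■·····░░░░
░░░░░■·····░░░░
░░░░░■·■■·■░░░░
░░░░░░░░░░░░░░░
░░░░░░░░░░░░░░░
░░░░░░░░░░░░░░░
░░░░░░░░░░░░░░░

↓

■■■■■■■■■■■■■■■
■■■■■■■■■■■■■■■
■■■■■■■■■■■■■■■
■■■■■■■■■■■■■■■
░░░░░■■■■■■░░░░
░░░░░■■■■■■░░░░
░░░░░■·····░░░░
░░░░░■·◆···░░░░
░░░░░■·····░░░░
░░░░░■·■■·■░░░░
░░░░░░░░░░░░░░░
░░░░░░░░░░░░░░░
░░░░░░░░░░░░░░░
░░░░░░░░░░░░░░░
░░░░░░░░░░░░░░░

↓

■■■■■■■■■■■■■■■
■■■■■■■■■■■■■■■
■■■■■■■■■■■■■■■
░░░░░■■■■■■░░░░
░░░░░■■■■■■░░░░
░░░░░■·····░░░░
░░░░░■·····░░░░
░░░░░■·◆···░░░░
░░░░░■·■■·■░░░░
░░░░░■·■■·░░░░░
░░░░░░░░░░░░░░░
░░░░░░░░░░░░░░░
░░░░░░░░░░░░░░░
░░░░░░░░░░░░░░░
░░░░░░░░░░░░░░░

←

■■■■■■■■■■■■■■■
■■■■■■■■■■■■■■■
■■■■■■■■■■■■■■■
░░░░░░■■■■■■░░░
░░░░░░■■■■■■░░░
░░░░░■■·····░░░
░░░░░■■·····░░░
░░░░░■■◆····░░░
░░░░░■■·■■·■░░░
░░░░░■■·■■·░░░░
░░░░░░░░░░░░░░░
░░░░░░░░░░░░░░░
░░░░░░░░░░░░░░░
░░░░░░░░░░░░░░░
░░░░░░░░░░░░░░░

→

■■■■■■■■■■■■■■■
■■■■■■■■■■■■■■■
■■■■■■■■■■■■■■■
░░░░░■■■■■■░░░░
░░░░░■■■■■■░░░░
░░░░■■·····░░░░
░░░░■■·····░░░░
░░░░■■·◆···░░░░
░░░░■■·■■·■░░░░
░░░░■■·■■·░░░░░
░░░░░░░░░░░░░░░
░░░░░░░░░░░░░░░
░░░░░░░░░░░░░░░
░░░░░░░░░░░░░░░
░░░░░░░░░░░░░░░

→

■■■■■■■■■■■■■■■
■■■■■■■■■■■■■■■
■■■■■■■■■■■■■■■
░░░░■■■■■■░░░░░
░░░░■■■■■■░░░░░
░░░■■·····░░░░░
░░░■■·····░░░░░
░░░■■··◆··░░░░░
░░░■■·■■·■░░░░░
░░░■■·■■·■░░░░░
░░░░░░░░░░░░░░░
░░░░░░░░░░░░░░░
░░░░░░░░░░░░░░░
░░░░░░░░░░░░░░░
░░░░░░░░░░░░░░░

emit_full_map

░■■■■■■
░■■■■■■
■■·····
■■·····
■■··◆··
■■·■■·■
■■·■■·■

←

■■■■■■■■■■■■■■■
■■■■■■■■■■■■■■■
■■■■■■■■■■■■■■■
░░░░░■■■■■■░░░░
░░░░░■■■■■■░░░░
░░░░■■·····░░░░
░░░░■■·····░░░░
░░░░■■·◆···░░░░
░░░░■■·■■·■░░░░
░░░░■■·■■·■░░░░
░░░░░░░░░░░░░░░
░░░░░░░░░░░░░░░
░░░░░░░░░░░░░░░
░░░░░░░░░░░░░░░
░░░░░░░░░░░░░░░

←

■■■■■■■■■■■■■■■
■■■■■■■■■■■■■■■
■■■■■■■■■■■■■■■
░░░░░░■■■■■■░░░
░░░░░░■■■■■■░░░
░░░░░■■·····░░░
░░░░░■■·····░░░
░░░░░■■◆····░░░
░░░░░■■·■■·■░░░
░░░░░■■·■■·■░░░
░░░░░░░░░░░░░░░
░░░░░░░░░░░░░░░
░░░░░░░░░░░░░░░
░░░░░░░░░░░░░░░
░░░░░░░░░░░░░░░

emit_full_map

░■■■■■■
░■■■■■■
■■·····
■■·····
■■◆····
■■·■■·■
■■·■■·■


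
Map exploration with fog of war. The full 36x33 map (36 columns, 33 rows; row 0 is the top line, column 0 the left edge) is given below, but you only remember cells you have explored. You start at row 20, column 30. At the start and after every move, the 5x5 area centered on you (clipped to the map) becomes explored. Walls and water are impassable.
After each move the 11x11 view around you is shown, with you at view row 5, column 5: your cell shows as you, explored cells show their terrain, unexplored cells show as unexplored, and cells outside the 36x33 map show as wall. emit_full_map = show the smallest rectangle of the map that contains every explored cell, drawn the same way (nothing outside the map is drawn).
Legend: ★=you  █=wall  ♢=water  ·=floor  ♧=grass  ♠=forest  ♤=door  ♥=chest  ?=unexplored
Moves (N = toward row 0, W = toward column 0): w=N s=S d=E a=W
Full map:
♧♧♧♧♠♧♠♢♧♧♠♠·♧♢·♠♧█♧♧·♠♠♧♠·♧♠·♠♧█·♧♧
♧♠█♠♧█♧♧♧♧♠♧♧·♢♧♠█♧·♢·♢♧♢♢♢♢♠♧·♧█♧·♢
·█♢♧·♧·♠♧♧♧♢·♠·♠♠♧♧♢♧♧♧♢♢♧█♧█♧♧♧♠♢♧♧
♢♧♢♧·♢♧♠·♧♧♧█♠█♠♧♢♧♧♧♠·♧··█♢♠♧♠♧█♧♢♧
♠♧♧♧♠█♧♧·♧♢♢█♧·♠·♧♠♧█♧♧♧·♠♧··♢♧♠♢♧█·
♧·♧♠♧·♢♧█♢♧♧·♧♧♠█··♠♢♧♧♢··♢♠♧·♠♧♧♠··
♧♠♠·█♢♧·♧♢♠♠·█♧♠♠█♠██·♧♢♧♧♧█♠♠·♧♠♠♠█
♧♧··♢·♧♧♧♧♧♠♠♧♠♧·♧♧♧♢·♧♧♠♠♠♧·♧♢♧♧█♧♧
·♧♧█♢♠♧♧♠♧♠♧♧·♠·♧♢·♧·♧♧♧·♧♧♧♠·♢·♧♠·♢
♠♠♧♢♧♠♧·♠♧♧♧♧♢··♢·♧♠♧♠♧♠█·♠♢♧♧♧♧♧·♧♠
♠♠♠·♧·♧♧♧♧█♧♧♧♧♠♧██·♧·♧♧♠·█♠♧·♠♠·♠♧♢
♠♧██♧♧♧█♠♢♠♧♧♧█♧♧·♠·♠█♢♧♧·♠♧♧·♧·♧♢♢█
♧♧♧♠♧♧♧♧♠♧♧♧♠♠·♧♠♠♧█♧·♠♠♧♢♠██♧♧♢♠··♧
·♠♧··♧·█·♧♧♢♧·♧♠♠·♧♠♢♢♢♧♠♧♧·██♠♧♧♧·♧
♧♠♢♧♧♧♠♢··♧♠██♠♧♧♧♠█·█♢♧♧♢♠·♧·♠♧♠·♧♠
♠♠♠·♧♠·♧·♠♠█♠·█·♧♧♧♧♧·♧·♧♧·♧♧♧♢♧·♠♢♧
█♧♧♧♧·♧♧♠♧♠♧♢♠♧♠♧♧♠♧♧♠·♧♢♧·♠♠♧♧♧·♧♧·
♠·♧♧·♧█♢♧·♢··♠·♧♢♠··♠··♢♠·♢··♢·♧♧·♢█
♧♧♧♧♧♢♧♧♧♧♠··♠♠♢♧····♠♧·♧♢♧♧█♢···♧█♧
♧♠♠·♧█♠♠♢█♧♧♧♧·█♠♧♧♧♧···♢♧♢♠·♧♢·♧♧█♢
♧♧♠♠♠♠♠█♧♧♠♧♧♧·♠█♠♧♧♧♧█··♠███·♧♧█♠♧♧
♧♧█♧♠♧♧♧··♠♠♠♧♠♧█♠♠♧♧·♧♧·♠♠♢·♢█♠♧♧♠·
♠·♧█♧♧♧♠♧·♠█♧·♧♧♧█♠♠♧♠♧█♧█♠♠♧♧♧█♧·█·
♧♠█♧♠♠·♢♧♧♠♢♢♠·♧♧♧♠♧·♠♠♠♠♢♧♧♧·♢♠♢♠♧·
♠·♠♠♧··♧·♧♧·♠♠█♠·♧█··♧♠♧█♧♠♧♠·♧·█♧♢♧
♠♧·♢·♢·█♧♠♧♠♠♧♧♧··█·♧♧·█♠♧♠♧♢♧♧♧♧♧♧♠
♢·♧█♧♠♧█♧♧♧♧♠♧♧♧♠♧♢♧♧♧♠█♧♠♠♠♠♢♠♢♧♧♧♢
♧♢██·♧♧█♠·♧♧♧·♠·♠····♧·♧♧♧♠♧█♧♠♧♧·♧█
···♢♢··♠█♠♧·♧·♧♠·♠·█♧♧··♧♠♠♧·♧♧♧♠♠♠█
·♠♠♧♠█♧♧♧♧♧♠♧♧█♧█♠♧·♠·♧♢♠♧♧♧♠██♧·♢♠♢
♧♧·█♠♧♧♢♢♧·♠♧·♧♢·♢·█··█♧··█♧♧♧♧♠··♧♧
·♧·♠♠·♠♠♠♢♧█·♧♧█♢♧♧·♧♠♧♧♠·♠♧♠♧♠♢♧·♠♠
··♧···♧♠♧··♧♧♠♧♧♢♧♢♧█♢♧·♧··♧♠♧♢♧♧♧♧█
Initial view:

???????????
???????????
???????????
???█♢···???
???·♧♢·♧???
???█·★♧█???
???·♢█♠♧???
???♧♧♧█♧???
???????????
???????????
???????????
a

???????????
???????????
???????????
???♧█♢···??
???♠·♧♢·♧??
???██★♧♧█??
???♢·♢█♠♧??
???♠♧♧♧█♧??
???????????
???????????
???????????

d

???????????
???????????
???????????
??♧█♢···???
??♠·♧♢·♧???
??██·★♧█???
??♢·♢█♠♧???
??♠♧♧♧█♧???
???????????
???????????
???????????

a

???????????
???????????
???????????
???♧█♢···??
???♠·♧♢·♧??
???██★♧♧█??
???♢·♢█♠♧??
???♠♧♧♧█♧??
???????????
???????????
???????????

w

???????????
???????????
???????????
???··♢·♧???
???♧█♢···??
???♠·★♢·♧??
???██·♧♧█??
???♢·♢█♠♧??
???♠♧♧♧█♧??
???????????
???????????

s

???????????
???????????
???··♢·♧???
???♧█♢···??
???♠·♧♢·♧??
???██★♧♧█??
???♢·♢█♠♧??
???♠♧♧♧█♧??
???????????
???????????
???????????

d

???????????
???????????
??··♢·♧????
??♧█♢···???
??♠·♧♢·♧???
??██·★♧█???
??♢·♢█♠♧???
??♠♧♧♧█♧???
???????????
???????????
???????????

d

??????????█
??????????█
?··♢·♧????█
?♧█♢···♧??█
?♠·♧♢·♧♧??█
?██·♧★█♠??█
?♢·♢█♠♧♧??█
?♠♧♧♧█♧·??█
??????????█
??????????█
??????????█

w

??????????█
??????????█
??????????█
?··♢·♧♧·??█
?♧█♢···♧??█
?♠·♧♢★♧♧??█
?██·♧♧█♠??█
?♢·♢█♠♧♧??█
?♠♧♧♧█♧·??█
??????????█
??????????█

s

??????????█
??????????█
?··♢·♧♧·??█
?♧█♢···♧??█
?♠·♧♢·♧♧??█
?██·♧★█♠??█
?♢·♢█♠♧♧??█
?♠♧♧♧█♧·??█
??????????█
??????????█
??????????█

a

???????????
???????????
??··♢·♧♧·??
??♧█♢···♧??
??♠·♧♢·♧♧??
??██·★♧█♠??
??♢·♢█♠♧♧??
??♠♧♧♧█♧·??
???????????
???????????
???????????

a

???????????
???????????
???··♢·♧♧·?
???♧█♢···♧?
???♠·♧♢·♧♧?
???██★♧♧█♠?
???♢·♢█♠♧♧?
???♠♧♧♧█♧·?
???????????
???????????
???????????

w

???????????
???????????
???????????
???··♢·♧♧·?
???♧█♢···♧?
???♠·★♢·♧♧?
???██·♧♧█♠?
???♢·♢█♠♧♧?
???♠♧♧♧█♧·?
???????????
???????????

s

???????????
???????????
???··♢·♧♧·?
???♧█♢···♧?
???♠·♧♢·♧♧?
???██★♧♧█♠?
???♢·♢█♠♧♧?
???♠♧♧♧█♧·?
???????????
???????????
???????????

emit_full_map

··♢·♧♧·
♧█♢···♧
♠·♧♢·♧♧
██★♧♧█♠
♢·♢█♠♧♧
♠♧♧♧█♧·

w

???????????
???????????
???????????
???··♢·♧♧·?
???♧█♢···♧?
???♠·★♢·♧♧?
???██·♧♧█♠?
???♢·♢█♠♧♧?
???♠♧♧♧█♧·?
???????????
???????????


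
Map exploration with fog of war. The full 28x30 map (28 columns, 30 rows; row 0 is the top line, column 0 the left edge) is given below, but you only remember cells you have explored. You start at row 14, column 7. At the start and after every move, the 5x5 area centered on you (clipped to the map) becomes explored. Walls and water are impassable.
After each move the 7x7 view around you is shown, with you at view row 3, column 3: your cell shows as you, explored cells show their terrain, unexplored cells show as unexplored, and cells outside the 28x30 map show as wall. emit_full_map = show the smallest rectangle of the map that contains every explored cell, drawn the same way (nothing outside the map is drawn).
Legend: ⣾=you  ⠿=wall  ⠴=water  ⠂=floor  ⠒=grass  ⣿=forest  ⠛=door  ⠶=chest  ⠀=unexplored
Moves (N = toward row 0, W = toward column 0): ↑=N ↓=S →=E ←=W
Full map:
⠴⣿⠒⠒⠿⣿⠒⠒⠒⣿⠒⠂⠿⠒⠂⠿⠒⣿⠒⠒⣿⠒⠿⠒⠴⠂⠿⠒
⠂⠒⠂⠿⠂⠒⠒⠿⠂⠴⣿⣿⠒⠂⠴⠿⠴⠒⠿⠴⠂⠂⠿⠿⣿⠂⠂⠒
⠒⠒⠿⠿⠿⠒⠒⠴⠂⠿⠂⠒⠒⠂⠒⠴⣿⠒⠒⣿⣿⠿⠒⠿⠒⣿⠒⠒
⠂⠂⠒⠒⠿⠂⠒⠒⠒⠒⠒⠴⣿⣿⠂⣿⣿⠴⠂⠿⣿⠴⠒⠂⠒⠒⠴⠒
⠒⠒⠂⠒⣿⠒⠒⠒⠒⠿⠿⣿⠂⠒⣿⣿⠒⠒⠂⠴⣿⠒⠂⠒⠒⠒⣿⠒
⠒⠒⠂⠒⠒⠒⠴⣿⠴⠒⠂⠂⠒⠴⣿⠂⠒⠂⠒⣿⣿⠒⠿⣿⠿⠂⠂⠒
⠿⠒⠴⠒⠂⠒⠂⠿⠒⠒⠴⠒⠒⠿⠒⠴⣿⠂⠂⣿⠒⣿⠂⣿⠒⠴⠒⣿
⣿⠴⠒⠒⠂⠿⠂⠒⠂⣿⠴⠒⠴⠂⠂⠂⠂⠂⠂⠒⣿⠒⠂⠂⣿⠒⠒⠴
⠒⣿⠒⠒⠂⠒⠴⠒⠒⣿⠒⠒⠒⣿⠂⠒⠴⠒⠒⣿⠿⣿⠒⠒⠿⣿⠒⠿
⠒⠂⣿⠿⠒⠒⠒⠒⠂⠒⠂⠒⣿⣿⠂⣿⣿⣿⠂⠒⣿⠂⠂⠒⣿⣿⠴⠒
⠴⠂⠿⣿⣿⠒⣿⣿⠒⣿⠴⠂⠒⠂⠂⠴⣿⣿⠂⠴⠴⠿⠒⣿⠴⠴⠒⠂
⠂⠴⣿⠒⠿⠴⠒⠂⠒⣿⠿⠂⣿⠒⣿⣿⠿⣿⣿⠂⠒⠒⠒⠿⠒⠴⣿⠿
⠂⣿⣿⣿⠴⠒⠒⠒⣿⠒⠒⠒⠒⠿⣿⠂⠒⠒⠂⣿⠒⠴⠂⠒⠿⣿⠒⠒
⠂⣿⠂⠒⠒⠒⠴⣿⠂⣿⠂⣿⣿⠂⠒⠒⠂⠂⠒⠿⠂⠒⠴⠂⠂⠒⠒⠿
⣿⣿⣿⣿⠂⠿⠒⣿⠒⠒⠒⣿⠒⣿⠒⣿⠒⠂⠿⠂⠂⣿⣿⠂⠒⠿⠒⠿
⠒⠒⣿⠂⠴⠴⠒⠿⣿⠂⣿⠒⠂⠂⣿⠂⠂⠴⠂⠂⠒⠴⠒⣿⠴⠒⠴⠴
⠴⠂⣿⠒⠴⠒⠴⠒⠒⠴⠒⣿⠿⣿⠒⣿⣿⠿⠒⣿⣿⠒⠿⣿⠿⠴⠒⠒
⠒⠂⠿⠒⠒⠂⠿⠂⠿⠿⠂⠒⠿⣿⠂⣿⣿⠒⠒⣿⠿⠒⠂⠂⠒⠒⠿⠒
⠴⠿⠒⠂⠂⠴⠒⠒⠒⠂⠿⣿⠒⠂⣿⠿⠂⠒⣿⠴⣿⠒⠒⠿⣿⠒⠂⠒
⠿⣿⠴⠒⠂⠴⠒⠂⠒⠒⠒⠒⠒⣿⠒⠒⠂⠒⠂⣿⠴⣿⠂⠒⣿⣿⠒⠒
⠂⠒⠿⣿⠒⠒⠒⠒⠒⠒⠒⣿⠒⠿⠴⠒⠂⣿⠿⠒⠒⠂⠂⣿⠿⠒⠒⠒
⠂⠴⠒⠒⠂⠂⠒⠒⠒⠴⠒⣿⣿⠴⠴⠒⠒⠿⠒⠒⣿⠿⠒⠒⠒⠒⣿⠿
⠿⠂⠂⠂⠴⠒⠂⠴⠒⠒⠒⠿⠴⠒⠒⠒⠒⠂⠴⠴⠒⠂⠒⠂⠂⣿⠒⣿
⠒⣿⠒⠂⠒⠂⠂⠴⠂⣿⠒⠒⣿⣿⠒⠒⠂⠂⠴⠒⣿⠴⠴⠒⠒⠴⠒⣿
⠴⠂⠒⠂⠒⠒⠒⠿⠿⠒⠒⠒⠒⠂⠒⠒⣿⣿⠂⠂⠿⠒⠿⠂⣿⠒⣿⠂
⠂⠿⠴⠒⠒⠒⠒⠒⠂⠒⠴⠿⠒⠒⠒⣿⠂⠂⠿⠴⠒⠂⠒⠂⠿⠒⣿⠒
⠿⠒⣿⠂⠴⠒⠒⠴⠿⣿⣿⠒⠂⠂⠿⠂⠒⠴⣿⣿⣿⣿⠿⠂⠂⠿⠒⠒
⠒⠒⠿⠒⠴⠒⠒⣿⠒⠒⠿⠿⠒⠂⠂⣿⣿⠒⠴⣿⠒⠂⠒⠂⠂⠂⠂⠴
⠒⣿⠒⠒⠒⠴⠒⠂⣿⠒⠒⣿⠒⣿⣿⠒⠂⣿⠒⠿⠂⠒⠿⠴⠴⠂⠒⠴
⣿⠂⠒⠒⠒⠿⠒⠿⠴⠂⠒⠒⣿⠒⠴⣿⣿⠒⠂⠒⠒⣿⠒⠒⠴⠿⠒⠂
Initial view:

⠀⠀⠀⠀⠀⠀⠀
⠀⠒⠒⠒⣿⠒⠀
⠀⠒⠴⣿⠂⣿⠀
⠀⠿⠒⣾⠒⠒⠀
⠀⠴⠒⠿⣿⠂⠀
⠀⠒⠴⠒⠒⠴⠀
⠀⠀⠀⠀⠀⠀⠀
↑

⠀⠀⠀⠀⠀⠀⠀
⠀⠴⠒⠂⠒⣿⠀
⠀⠒⠒⠒⣿⠒⠀
⠀⠒⠴⣾⠂⣿⠀
⠀⠿⠒⣿⠒⠒⠀
⠀⠴⠒⠿⣿⠂⠀
⠀⠒⠴⠒⠒⠴⠀

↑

⠀⠀⠀⠀⠀⠀⠀
⠀⠒⣿⣿⠒⣿⠀
⠀⠴⠒⠂⠒⣿⠀
⠀⠒⠒⣾⣿⠒⠀
⠀⠒⠴⣿⠂⣿⠀
⠀⠿⠒⣿⠒⠒⠀
⠀⠴⠒⠿⣿⠂⠀

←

⠀⠀⠀⠀⠀⠀⠀
⠀⣿⠒⣿⣿⠒⣿
⠀⠿⠴⠒⠂⠒⣿
⠀⠴⠒⣾⠒⣿⠒
⠀⠒⠒⠴⣿⠂⣿
⠀⠂⠿⠒⣿⠒⠒
⠀⠀⠴⠒⠿⣿⠂

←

⠀⠀⠀⠀⠀⠀⠀
⠀⣿⣿⠒⣿⣿⠒
⠀⠒⠿⠴⠒⠂⠒
⠀⣿⠴⣾⠒⠒⣿
⠀⠒⠒⠒⠴⣿⠂
⠀⣿⠂⠿⠒⣿⠒
⠀⠀⠀⠴⠒⠿⣿

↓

⠀⣿⣿⠒⣿⣿⠒
⠀⠒⠿⠴⠒⠂⠒
⠀⣿⠴⠒⠒⠒⣿
⠀⠒⠒⣾⠴⣿⠂
⠀⣿⠂⠿⠒⣿⠒
⠀⠂⠴⠴⠒⠿⣿
⠀⠀⠀⠒⠴⠒⠒

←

⠀⠀⣿⣿⠒⣿⣿
⠀⣿⠒⠿⠴⠒⠂
⠀⣿⣿⠴⠒⠒⠒
⠀⠂⠒⣾⠒⠴⣿
⠀⣿⣿⠂⠿⠒⣿
⠀⣿⠂⠴⠴⠒⠿
⠀⠀⠀⠀⠒⠴⠒

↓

⠀⣿⠒⠿⠴⠒⠂
⠀⣿⣿⠴⠒⠒⠒
⠀⠂⠒⠒⠒⠴⣿
⠀⣿⣿⣾⠿⠒⣿
⠀⣿⠂⠴⠴⠒⠿
⠀⣿⠒⠴⠒⠴⠒
⠀⠀⠀⠀⠀⠀⠀

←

⠀⠀⣿⠒⠿⠴⠒
⠀⣿⣿⣿⠴⠒⠒
⠀⣿⠂⠒⠒⠒⠴
⠀⣿⣿⣾⠂⠿⠒
⠀⠒⣿⠂⠴⠴⠒
⠀⠂⣿⠒⠴⠒⠴
⠀⠀⠀⠀⠀⠀⠀

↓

⠀⣿⣿⣿⠴⠒⠒
⠀⣿⠂⠒⠒⠒⠴
⠀⣿⣿⣿⠂⠿⠒
⠀⠒⣿⣾⠴⠴⠒
⠀⠂⣿⠒⠴⠒⠴
⠀⠂⠿⠒⠒⠂⠀
⠀⠀⠀⠀⠀⠀⠀

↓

⠀⣿⠂⠒⠒⠒⠴
⠀⣿⣿⣿⠂⠿⠒
⠀⠒⣿⠂⠴⠴⠒
⠀⠂⣿⣾⠴⠒⠴
⠀⠂⠿⠒⠒⠂⠀
⠀⠿⠒⠂⠂⠴⠀
⠀⠀⠀⠀⠀⠀⠀

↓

⠀⣿⣿⣿⠂⠿⠒
⠀⠒⣿⠂⠴⠴⠒
⠀⠂⣿⠒⠴⠒⠴
⠀⠂⠿⣾⠒⠂⠀
⠀⠿⠒⠂⠂⠴⠀
⠀⣿⠴⠒⠂⠴⠀
⠀⠀⠀⠀⠀⠀⠀

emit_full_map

⠀⠀⣿⣿⠒⣿⣿⠒⣿
⠀⣿⠒⠿⠴⠒⠂⠒⣿
⣿⣿⣿⠴⠒⠒⠒⣿⠒
⣿⠂⠒⠒⠒⠴⣿⠂⣿
⣿⣿⣿⠂⠿⠒⣿⠒⠒
⠒⣿⠂⠴⠴⠒⠿⣿⠂
⠂⣿⠒⠴⠒⠴⠒⠒⠴
⠂⠿⣾⠒⠂⠀⠀⠀⠀
⠿⠒⠂⠂⠴⠀⠀⠀⠀
⣿⠴⠒⠂⠴⠀⠀⠀⠀

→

⣿⣿⣿⠂⠿⠒⣿
⠒⣿⠂⠴⠴⠒⠿
⠂⣿⠒⠴⠒⠴⠒
⠂⠿⠒⣾⠂⠿⠀
⠿⠒⠂⠂⠴⠒⠀
⣿⠴⠒⠂⠴⠒⠀
⠀⠀⠀⠀⠀⠀⠀

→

⣿⣿⠂⠿⠒⣿⠒
⣿⠂⠴⠴⠒⠿⣿
⣿⠒⠴⠒⠴⠒⠒
⠿⠒⠒⣾⠿⠂⠀
⠒⠂⠂⠴⠒⠒⠀
⠴⠒⠂⠴⠒⠂⠀
⠀⠀⠀⠀⠀⠀⠀

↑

⠂⠒⠒⠒⠴⣿⠂
⣿⣿⠂⠿⠒⣿⠒
⣿⠂⠴⠴⠒⠿⣿
⣿⠒⠴⣾⠴⠒⠒
⠿⠒⠒⠂⠿⠂⠀
⠒⠂⠂⠴⠒⠒⠀
⠴⠒⠂⠴⠒⠂⠀

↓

⣿⣿⠂⠿⠒⣿⠒
⣿⠂⠴⠴⠒⠿⣿
⣿⠒⠴⠒⠴⠒⠒
⠿⠒⠒⣾⠿⠂⠀
⠒⠂⠂⠴⠒⠒⠀
⠴⠒⠂⠴⠒⠂⠀
⠀⠀⠀⠀⠀⠀⠀

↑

⠂⠒⠒⠒⠴⣿⠂
⣿⣿⠂⠿⠒⣿⠒
⣿⠂⠴⠴⠒⠿⣿
⣿⠒⠴⣾⠴⠒⠒
⠿⠒⠒⠂⠿⠂⠀
⠒⠂⠂⠴⠒⠒⠀
⠴⠒⠂⠴⠒⠂⠀
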